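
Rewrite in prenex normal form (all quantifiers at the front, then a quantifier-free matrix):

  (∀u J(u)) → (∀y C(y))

∃u ∀y (¬J(u) ∨ C(y))

Eliminate → and ↔ using ¬ and ∨.
  ¬(∀u J(u)) ∨ (∀y C(y))
Push ¬ through the quantifiers and connectives to reach negation normal form:
  (∃u ¬J(u)) ∨ (∀y C(y))
All bound variables are already distinct, so no renaming is needed.
Pull the quantifiers to the front (each side's bound variable is not free in the other side):
  ∃u ∀y (¬J(u) ∨ C(y))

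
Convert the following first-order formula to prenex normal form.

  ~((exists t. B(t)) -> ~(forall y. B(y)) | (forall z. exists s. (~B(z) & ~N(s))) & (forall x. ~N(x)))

First replace A → B with ¬A ∨ B.
  ~(~(exists t. B(t)) | ~(forall y. B(y)) | (forall z. exists s. (~B(z) & ~N(s))) & (forall x. ~N(x)))
Drive negations inward (¬∀x A ≡ ∃x ¬A, ¬∃x A ≡ ∀x ¬A, De Morgan for ∧/∨):
  (exists t. B(t)) & (forall y. B(y)) & ((exists z. forall s. (B(z) | N(s))) | (exists x. N(x)))
All bound variables are already distinct, so no renaming is needed.
Extract every quantifier outward, since the variables are now distinct and don't occur free across branches:
  exists t. forall y. exists z. forall s. exists x. (B(t) & B(y) & (B(z) | N(s) | N(x)))

exists t. forall y. exists z. forall s. exists x. (B(t) & B(y) & (B(z) | N(s) | N(x)))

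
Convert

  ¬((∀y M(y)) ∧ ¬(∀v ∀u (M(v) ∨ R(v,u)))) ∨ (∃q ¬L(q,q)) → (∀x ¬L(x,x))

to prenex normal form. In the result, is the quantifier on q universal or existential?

universal

First replace A → B with ¬A ∨ B.
  ¬(¬((∀y M(y)) ∧ ¬(∀v ∀u (M(v) ∨ R(v,u)))) ∨ (∃q ¬L(q,q))) ∨ (∀x ¬L(x,x))
Drive negations inward (¬∀x A ≡ ∃x ¬A, ¬∃x A ≡ ∀x ¬A, De Morgan for ∧/∨):
  (∀y M(y)) ∧ (∃v ∃u (¬M(v) ∧ ¬R(v,u))) ∧ (∀q L(q,q)) ∨ (∀x ¬L(x,x))
All bound variables are already distinct, so no renaming is needed.
Pull the quantifiers to the front (each side's bound variable is not free in the other side):
  ∀y ∃v ∃u ∀q ∀x (M(y) ∧ ¬M(v) ∧ ¬R(v,u) ∧ L(q,q) ∨ ¬L(x,x))
The quantifier ∃q sits under an odd number of negations (counting the antecedent side of each →), so it flips to ∀q.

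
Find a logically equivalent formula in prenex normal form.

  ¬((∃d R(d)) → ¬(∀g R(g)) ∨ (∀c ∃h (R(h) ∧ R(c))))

First replace A → B with ¬A ∨ B.
  ¬(¬(∃d R(d)) ∨ ¬(∀g R(g)) ∨ (∀c ∃h (R(h) ∧ R(c))))
Push ¬ through the quantifiers and connectives to reach negation normal form:
  (∃d R(d)) ∧ (∀g R(g)) ∧ (∃c ∀h (¬R(h) ∨ ¬R(c)))
Pull the quantifiers to the front (each side's bound variable is not free in the other side):
  ∃d ∀g ∃c ∀h (R(d) ∧ R(g) ∧ (¬R(h) ∨ ¬R(c)))

∃d ∀g ∃c ∀h (R(d) ∧ R(g) ∧ (¬R(h) ∨ ¬R(c)))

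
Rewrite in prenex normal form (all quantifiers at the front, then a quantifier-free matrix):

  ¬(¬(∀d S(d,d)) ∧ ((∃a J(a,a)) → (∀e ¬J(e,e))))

∀d ∃a ∃e (S(d,d) ∨ J(a,a) ∧ J(e,e))

Rewrite implications/biconditionals: A → B as ¬A ∨ B.
  ¬(¬(∀d S(d,d)) ∧ (¬(∃a J(a,a)) ∨ (∀e ¬J(e,e))))
Push ¬ through the quantifiers and connectives to reach negation normal form:
  (∀d S(d,d)) ∨ (∃a J(a,a)) ∧ (∃e J(e,e))
All bound variables are already distinct, so no renaming is needed.
Extract every quantifier outward, since the variables are now distinct and don't occur free across branches:
  ∀d ∃a ∃e (S(d,d) ∨ J(a,a) ∧ J(e,e))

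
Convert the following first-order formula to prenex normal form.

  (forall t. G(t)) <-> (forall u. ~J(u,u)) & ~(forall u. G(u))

Eliminate → and ↔ using ¬ and ∨; A ↔ B as (¬A ∨ B) ∧ (¬B ∨ A).
  (~(forall t. G(t)) | (forall u. ~J(u,u)) & ~(forall u. G(u))) & (~((forall u. ~J(u,u)) & ~(forall u. G(u))) | (forall t. G(t)))
Push ¬ through the quantifiers and connectives to reach negation normal form:
  ((exists t. ~G(t)) | (forall u. ~J(u,u)) & (exists u. ~G(u))) & ((exists u. J(u,u)) | (forall u. G(u)) | (forall t. G(t)))
Standardize variables apart so no two quantifiers bind the same name: u↦z, u↦z1, u↦v, t↦y.
  ((exists t. ~G(t)) | (forall u. ~J(u,u)) & (exists z. ~G(z))) & ((exists z1. J(z1,z1)) | (forall v. G(v)) | (forall y. G(y)))
Extract every quantifier outward, since the variables are now distinct and don't occur free across branches:
  exists t. forall u. exists z. exists z1. forall v. forall y. ((~G(t) | ~J(u,u) & ~G(z)) & (J(z1,z1) | G(v) | G(y)))

exists t. forall u. exists z. exists z1. forall v. forall y. ((~G(t) | ~J(u,u) & ~G(z)) & (J(z1,z1) | G(v) | G(y)))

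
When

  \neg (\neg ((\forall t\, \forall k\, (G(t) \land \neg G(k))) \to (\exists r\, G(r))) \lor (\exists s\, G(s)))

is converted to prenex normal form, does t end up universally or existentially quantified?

First replace A → B with ¬A ∨ B.
  \neg (\neg (\neg (\forall t\, \forall k\, (G(t) \land \neg G(k))) \lor (\exists r\, G(r))) \lor (\exists s\, G(s)))
Drive negations inward (¬∀x A ≡ ∃x ¬A, ¬∃x A ≡ ∀x ¬A, De Morgan for ∧/∨):
  ((\exists t\, \exists k\, (\neg G(t) \lor G(k))) \lor (\exists r\, G(r))) \land (\forall s\, \neg G(s))
Finally move all quantifiers to the prefix:
  \exists t\, \exists k\, \exists r\, \forall s\, ((\neg G(t) \lor G(k) \lor G(r)) \land \neg G(s))
The quantifier \forall t sits under an odd number of negations (counting the antecedent side of each →), so it flips to \exists t.

existential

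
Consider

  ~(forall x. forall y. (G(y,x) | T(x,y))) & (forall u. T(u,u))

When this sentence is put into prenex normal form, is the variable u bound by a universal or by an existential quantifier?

universal

Drive negations inward (¬∀x A ≡ ∃x ¬A, ¬∃x A ≡ ∀x ¬A, De Morgan for ∧/∨):
  (exists x. exists y. (~G(y,x) & ~T(x,y))) & (forall u. T(u,u))
All bound variables are already distinct, so no renaming is needed.
Pull the quantifiers to the front (each side's bound variable is not free in the other side):
  exists x. exists y. forall u. (~G(y,x) & ~T(x,y) & T(u,u))
The quantifier forall u sits under an even number of negations, so it remains universal.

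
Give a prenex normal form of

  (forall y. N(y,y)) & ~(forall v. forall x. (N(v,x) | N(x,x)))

forall y. exists v. exists x. (N(y,y) & ~N(v,x) & ~N(x,x))

Push ¬ through the quantifiers and connectives to reach negation normal form:
  (forall y. N(y,y)) & (exists v. exists x. (~N(v,x) & ~N(x,x)))
All bound variables are already distinct, so no renaming is needed.
Pull the quantifiers to the front (each side's bound variable is not free in the other side):
  forall y. exists v. exists x. (N(y,y) & ~N(v,x) & ~N(x,x))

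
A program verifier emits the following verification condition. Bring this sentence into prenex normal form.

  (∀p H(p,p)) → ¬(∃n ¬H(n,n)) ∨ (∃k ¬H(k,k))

First replace A → B with ¬A ∨ B.
  ¬(∀p H(p,p)) ∨ ¬(∃n ¬H(n,n)) ∨ (∃k ¬H(k,k))
Drive negations inward (¬∀x A ≡ ∃x ¬A, ¬∃x A ≡ ∀x ¬A, De Morgan for ∧/∨):
  (∃p ¬H(p,p)) ∨ (∀n H(n,n)) ∨ (∃k ¬H(k,k))
Extract every quantifier outward, since the variables are now distinct and don't occur free across branches:
  ∃p ∀n ∃k (¬H(p,p) ∨ H(n,n) ∨ ¬H(k,k))

∃p ∀n ∃k (¬H(p,p) ∨ H(n,n) ∨ ¬H(k,k))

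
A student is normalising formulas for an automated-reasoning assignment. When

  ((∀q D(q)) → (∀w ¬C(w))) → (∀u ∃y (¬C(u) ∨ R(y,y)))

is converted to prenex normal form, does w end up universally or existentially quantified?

First replace A → B with ¬A ∨ B.
  ¬(¬(∀q D(q)) ∨ (∀w ¬C(w))) ∨ (∀u ∃y (¬C(u) ∨ R(y,y)))
Push ¬ through the quantifiers and connectives to reach negation normal form:
  (∀q D(q)) ∧ (∃w C(w)) ∨ (∀u ∃y (¬C(u) ∨ R(y,y)))
All bound variables are already distinct, so no renaming is needed.
Finally move all quantifiers to the prefix:
  ∀q ∃w ∀u ∃y (D(q) ∧ C(w) ∨ ¬C(u) ∨ R(y,y))
The quantifier ∀w sits under an odd number of negations (counting the antecedent side of each →), so it flips to ∃w.

existential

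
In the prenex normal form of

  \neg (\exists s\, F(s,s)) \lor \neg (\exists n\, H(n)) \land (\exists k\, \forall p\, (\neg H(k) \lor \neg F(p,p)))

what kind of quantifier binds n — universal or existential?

universal

Move each ¬ inward, flipping quantifiers it crosses:
  (\forall s\, \neg F(s,s)) \lor (\forall n\, \neg H(n)) \land (\exists k\, \forall p\, (\neg H(k) \lor \neg F(p,p)))
Pull the quantifiers to the front (each side's bound variable is not free in the other side):
  \forall s\, \forall n\, \exists k\, \forall p\, (\neg F(s,s) \lor \neg H(n) \land (\neg H(k) \lor \neg F(p,p)))
The quantifier \exists n sits under an odd number of negations, so it flips to \forall n.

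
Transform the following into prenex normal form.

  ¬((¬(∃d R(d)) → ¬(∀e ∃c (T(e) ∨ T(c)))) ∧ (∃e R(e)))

∀d ∀e ∃c ∀s (¬R(d) ∧ (T(e) ∨ T(c)) ∨ ¬R(s))

Rewrite implications/biconditionals: A → B as ¬A ∨ B.
  ¬((¬¬(∃d R(d)) ∨ ¬(∀e ∃c (T(e) ∨ T(c)))) ∧ (∃e R(e)))
Push ¬ through the quantifiers and connectives to reach negation normal form:
  (∀d ¬R(d)) ∧ (∀e ∃c (T(e) ∨ T(c))) ∨ (∀e ¬R(e))
Give each quantifier a distinct variable: e↦s.
  (∀d ¬R(d)) ∧ (∀e ∃c (T(e) ∨ T(c))) ∨ (∀s ¬R(s))
Finally move all quantifiers to the prefix:
  ∀d ∀e ∃c ∀s (¬R(d) ∧ (T(e) ∨ T(c)) ∨ ¬R(s))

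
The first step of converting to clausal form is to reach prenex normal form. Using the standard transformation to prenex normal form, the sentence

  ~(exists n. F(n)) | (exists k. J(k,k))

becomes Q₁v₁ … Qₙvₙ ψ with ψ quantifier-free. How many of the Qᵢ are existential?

Push ¬ through the quantifiers and connectives to reach negation normal form:
  (forall n. ~F(n)) | (exists k. J(k,k))
All bound variables are already distinct, so no renaming is needed.
Extract every quantifier outward, since the variables are now distinct and don't occur free across branches:
  forall n. exists k. (~F(n) | J(k,k))
The prefix is forall n exists k: 1 universal, 1 existential.

1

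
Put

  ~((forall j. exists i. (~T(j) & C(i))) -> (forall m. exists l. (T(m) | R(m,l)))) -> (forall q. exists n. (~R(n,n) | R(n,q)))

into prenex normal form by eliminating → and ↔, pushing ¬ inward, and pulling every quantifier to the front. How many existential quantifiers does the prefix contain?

3

Eliminate → and ↔ using ¬ and ∨.
  ~~(~(forall j. exists i. (~T(j) & C(i))) | (forall m. exists l. (T(m) | R(m,l)))) | (forall q. exists n. (~R(n,n) | R(n,q)))
Push ¬ through the quantifiers and connectives to reach negation normal form:
  (exists j. forall i. (T(j) | ~C(i))) | (forall m. exists l. (T(m) | R(m,l))) | (forall q. exists n. (~R(n,n) | R(n,q)))
Finally move all quantifiers to the prefix:
  exists j. forall i. forall m. exists l. forall q. exists n. (T(j) | ~C(i) | T(m) | R(m,l) | ~R(n,n) | R(n,q))
The prefix is exists j forall i forall m exists l forall q exists n: 3 universal, 3 existential.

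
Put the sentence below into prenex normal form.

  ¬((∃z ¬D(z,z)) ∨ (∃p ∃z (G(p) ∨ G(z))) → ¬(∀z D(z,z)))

∃z ∃p ∃s ∀b ((¬D(z,z) ∨ G(p) ∨ G(s)) ∧ D(b,b))

Eliminate → and ↔ using ¬ and ∨.
  ¬(¬((∃z ¬D(z,z)) ∨ (∃p ∃z (G(p) ∨ G(z)))) ∨ ¬(∀z D(z,z)))
Push ¬ through the quantifiers and connectives to reach negation normal form:
  ((∃z ¬D(z,z)) ∨ (∃p ∃z (G(p) ∨ G(z)))) ∧ (∀z D(z,z))
Give each quantifier a distinct variable: z↦s, z↦b.
  ((∃z ¬D(z,z)) ∨ (∃p ∃s (G(p) ∨ G(s)))) ∧ (∀b D(b,b))
Extract every quantifier outward, since the variables are now distinct and don't occur free across branches:
  ∃z ∃p ∃s ∀b ((¬D(z,z) ∨ G(p) ∨ G(s)) ∧ D(b,b))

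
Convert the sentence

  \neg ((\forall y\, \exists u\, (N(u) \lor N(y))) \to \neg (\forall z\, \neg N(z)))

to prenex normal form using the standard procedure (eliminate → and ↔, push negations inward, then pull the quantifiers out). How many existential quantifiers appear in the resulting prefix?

1

Eliminate → and ↔ using ¬ and ∨.
  \neg (\neg (\forall y\, \exists u\, (N(u) \lor N(y))) \lor \neg (\forall z\, \neg N(z)))
Drive negations inward (¬∀x A ≡ ∃x ¬A, ¬∃x A ≡ ∀x ¬A, De Morgan for ∧/∨):
  (\forall y\, \exists u\, (N(u) \lor N(y))) \land (\forall z\, \neg N(z))
All bound variables are already distinct, so no renaming is needed.
Extract every quantifier outward, since the variables are now distinct and don't occur free across branches:
  \forall y\, \exists u\, \forall z\, ((N(u) \lor N(y)) \land \neg N(z))
The prefix is \forall y \exists u \forall z: 2 universal, 1 existential.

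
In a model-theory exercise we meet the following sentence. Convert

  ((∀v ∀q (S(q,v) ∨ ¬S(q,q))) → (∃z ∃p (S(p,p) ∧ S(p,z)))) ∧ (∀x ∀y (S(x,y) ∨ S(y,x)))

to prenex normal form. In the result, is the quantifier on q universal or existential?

existential

First replace A → B with ¬A ∨ B.
  (¬(∀v ∀q (S(q,v) ∨ ¬S(q,q))) ∨ (∃z ∃p (S(p,p) ∧ S(p,z)))) ∧ (∀x ∀y (S(x,y) ∨ S(y,x)))
Move each ¬ inward, flipping quantifiers it crosses:
  ((∃v ∃q (¬S(q,v) ∧ S(q,q))) ∨ (∃z ∃p (S(p,p) ∧ S(p,z)))) ∧ (∀x ∀y (S(x,y) ∨ S(y,x)))
All bound variables are already distinct, so no renaming is needed.
Pull the quantifiers to the front (each side's bound variable is not free in the other side):
  ∃v ∃q ∃z ∃p ∀x ∀y ((¬S(q,v) ∧ S(q,q) ∨ S(p,p) ∧ S(p,z)) ∧ (S(x,y) ∨ S(y,x)))
The quantifier ∀q sits under an odd number of negations (counting the antecedent side of each →), so it flips to ∃q.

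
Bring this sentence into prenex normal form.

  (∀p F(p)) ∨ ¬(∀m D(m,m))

Drive negations inward (¬∀x A ≡ ∃x ¬A, ¬∃x A ≡ ∀x ¬A, De Morgan for ∧/∨):
  (∀p F(p)) ∨ (∃m ¬D(m,m))
Extract every quantifier outward, since the variables are now distinct and don't occur free across branches:
  ∀p ∃m (F(p) ∨ ¬D(m,m))

∀p ∃m (F(p) ∨ ¬D(m,m))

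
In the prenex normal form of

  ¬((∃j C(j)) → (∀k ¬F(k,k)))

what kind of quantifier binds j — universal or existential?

existential

First replace A → B with ¬A ∨ B.
  ¬(¬(∃j C(j)) ∨ (∀k ¬F(k,k)))
Drive negations inward (¬∀x A ≡ ∃x ¬A, ¬∃x A ≡ ∀x ¬A, De Morgan for ∧/∨):
  (∃j C(j)) ∧ (∃k F(k,k))
All bound variables are already distinct, so no renaming is needed.
Finally move all quantifiers to the prefix:
  ∃j ∃k (C(j) ∧ F(k,k))
The quantifier ∃j sits under an even number of negations (counting the antecedent side of each →), so it remains existential.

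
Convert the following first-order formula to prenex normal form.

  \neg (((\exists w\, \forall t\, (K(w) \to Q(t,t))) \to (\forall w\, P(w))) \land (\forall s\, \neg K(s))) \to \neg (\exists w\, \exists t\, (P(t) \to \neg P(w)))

\forall w\, \exists t\, \forall q\, \forall s\, \forall p\, \forall x\, ((K(w) \land \neg Q(t,t) \lor P(q)) \land \neg K(s) \lor P(x) \land P(p))

First replace A → B with ¬A ∨ B.
  \neg \neg ((\neg (\exists w\, \forall t\, (\neg K(w) \lor Q(t,t))) \lor (\forall w\, P(w))) \land (\forall s\, \neg K(s))) \lor \neg (\exists w\, \exists t\, (\neg P(t) \lor \neg P(w)))
Push ¬ through the quantifiers and connectives to reach negation normal form:
  ((\forall w\, \exists t\, (K(w) \land \neg Q(t,t))) \lor (\forall w\, P(w))) \land (\forall s\, \neg K(s)) \lor (\forall w\, \forall t\, (P(t) \land P(w)))
Standardize variables apart so no two quantifiers bind the same name: w↦q, w↦p, t↦x.
  ((\forall w\, \exists t\, (K(w) \land \neg Q(t,t))) \lor (\forall q\, P(q))) \land (\forall s\, \neg K(s)) \lor (\forall p\, \forall x\, (P(x) \land P(p)))
Pull the quantifiers to the front (each side's bound variable is not free in the other side):
  \forall w\, \exists t\, \forall q\, \forall s\, \forall p\, \forall x\, ((K(w) \land \neg Q(t,t) \lor P(q)) \land \neg K(s) \lor P(x) \land P(p))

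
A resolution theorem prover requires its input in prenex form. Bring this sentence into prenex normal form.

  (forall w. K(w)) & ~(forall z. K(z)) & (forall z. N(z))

forall w. exists z. forall y. (K(w) & ~K(z) & N(y))

Drive negations inward (¬∀x A ≡ ∃x ¬A, ¬∃x A ≡ ∀x ¬A, De Morgan for ∧/∨):
  (forall w. K(w)) & (exists z. ~K(z)) & (forall z. N(z))
Standardize variables apart so no two quantifiers bind the same name: z↦y.
  (forall w. K(w)) & (exists z. ~K(z)) & (forall y. N(y))
Finally move all quantifiers to the prefix:
  forall w. exists z. forall y. (K(w) & ~K(z) & N(y))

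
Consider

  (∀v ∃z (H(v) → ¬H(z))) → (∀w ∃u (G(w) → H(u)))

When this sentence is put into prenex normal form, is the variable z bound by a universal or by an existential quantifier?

Rewrite implications/biconditionals: A → B as ¬A ∨ B.
  ¬(∀v ∃z (¬H(v) ∨ ¬H(z))) ∨ (∀w ∃u (¬G(w) ∨ H(u)))
Push ¬ through the quantifiers and connectives to reach negation normal form:
  (∃v ∀z (H(v) ∧ H(z))) ∨ (∀w ∃u (¬G(w) ∨ H(u)))
All bound variables are already distinct, so no renaming is needed.
Extract every quantifier outward, since the variables are now distinct and don't occur free across branches:
  ∃v ∀z ∀w ∃u (H(v) ∧ H(z) ∨ ¬G(w) ∨ H(u))
The quantifier ∃z sits under an odd number of negations (counting the antecedent side of each →), so it flips to ∀z.

universal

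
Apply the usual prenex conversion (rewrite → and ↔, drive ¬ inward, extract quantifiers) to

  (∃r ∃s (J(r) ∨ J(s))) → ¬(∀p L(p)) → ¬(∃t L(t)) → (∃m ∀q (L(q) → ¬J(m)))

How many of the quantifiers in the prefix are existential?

Eliminate → and ↔ using ¬ and ∨.
  ¬(∃r ∃s (J(r) ∨ J(s))) ∨ ¬¬(∀p L(p)) ∨ ¬¬(∃t L(t)) ∨ (∃m ∀q (¬L(q) ∨ ¬J(m)))
Move each ¬ inward, flipping quantifiers it crosses:
  (∀r ∀s (¬J(r) ∧ ¬J(s))) ∨ (∀p L(p)) ∨ (∃t L(t)) ∨ (∃m ∀q (¬L(q) ∨ ¬J(m)))
Pull the quantifiers to the front (each side's bound variable is not free in the other side):
  ∀r ∀s ∀p ∃t ∃m ∀q (¬J(r) ∧ ¬J(s) ∨ L(p) ∨ L(t) ∨ ¬L(q) ∨ ¬J(m))
The prefix is ∀r ∀s ∀p ∃t ∃m ∀q: 4 universal, 2 existential.

2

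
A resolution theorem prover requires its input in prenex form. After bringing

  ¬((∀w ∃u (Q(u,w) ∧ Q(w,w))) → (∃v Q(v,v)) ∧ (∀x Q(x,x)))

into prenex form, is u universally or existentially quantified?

Eliminate → and ↔ using ¬ and ∨.
  ¬(¬(∀w ∃u (Q(u,w) ∧ Q(w,w))) ∨ (∃v Q(v,v)) ∧ (∀x Q(x,x)))
Push ¬ through the quantifiers and connectives to reach negation normal form:
  (∀w ∃u (Q(u,w) ∧ Q(w,w))) ∧ ((∀v ¬Q(v,v)) ∨ (∃x ¬Q(x,x)))
All bound variables are already distinct, so no renaming is needed.
Finally move all quantifiers to the prefix:
  ∀w ∃u ∀v ∃x (Q(u,w) ∧ Q(w,w) ∧ (¬Q(v,v) ∨ ¬Q(x,x)))
The quantifier ∃u sits under an even number of negations (counting the antecedent side of each →), so it remains existential.

existential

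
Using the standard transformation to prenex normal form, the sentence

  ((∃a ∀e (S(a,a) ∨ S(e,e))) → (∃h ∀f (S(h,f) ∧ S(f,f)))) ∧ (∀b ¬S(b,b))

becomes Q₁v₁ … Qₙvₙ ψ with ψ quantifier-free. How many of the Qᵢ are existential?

2

Rewrite implications/biconditionals: A → B as ¬A ∨ B.
  (¬(∃a ∀e (S(a,a) ∨ S(e,e))) ∨ (∃h ∀f (S(h,f) ∧ S(f,f)))) ∧ (∀b ¬S(b,b))
Move each ¬ inward, flipping quantifiers it crosses:
  ((∀a ∃e (¬S(a,a) ∧ ¬S(e,e))) ∨ (∃h ∀f (S(h,f) ∧ S(f,f)))) ∧ (∀b ¬S(b,b))
Pull the quantifiers to the front (each side's bound variable is not free in the other side):
  ∀a ∃e ∃h ∀f ∀b ((¬S(a,a) ∧ ¬S(e,e) ∨ S(h,f) ∧ S(f,f)) ∧ ¬S(b,b))
The prefix is ∀a ∃e ∃h ∀f ∀b: 3 universal, 2 existential.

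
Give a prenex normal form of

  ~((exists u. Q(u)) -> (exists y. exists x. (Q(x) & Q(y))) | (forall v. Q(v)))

exists u. forall y. forall x. exists v. (Q(u) & (~Q(x) | ~Q(y)) & ~Q(v))

Eliminate → and ↔ using ¬ and ∨.
  ~(~(exists u. Q(u)) | (exists y. exists x. (Q(x) & Q(y))) | (forall v. Q(v)))
Move each ¬ inward, flipping quantifiers it crosses:
  (exists u. Q(u)) & (forall y. forall x. (~Q(x) | ~Q(y))) & (exists v. ~Q(v))
Pull the quantifiers to the front (each side's bound variable is not free in the other side):
  exists u. forall y. forall x. exists v. (Q(u) & (~Q(x) | ~Q(y)) & ~Q(v))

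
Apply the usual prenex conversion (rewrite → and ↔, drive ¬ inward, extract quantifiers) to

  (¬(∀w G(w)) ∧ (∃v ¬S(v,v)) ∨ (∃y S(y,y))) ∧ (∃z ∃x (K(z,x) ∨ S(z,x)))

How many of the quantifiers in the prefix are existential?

5

Drive negations inward (¬∀x A ≡ ∃x ¬A, ¬∃x A ≡ ∀x ¬A, De Morgan for ∧/∨):
  ((∃w ¬G(w)) ∧ (∃v ¬S(v,v)) ∨ (∃y S(y,y))) ∧ (∃z ∃x (K(z,x) ∨ S(z,x)))
Pull the quantifiers to the front (each side's bound variable is not free in the other side):
  ∃w ∃v ∃y ∃z ∃x ((¬G(w) ∧ ¬S(v,v) ∨ S(y,y)) ∧ (K(z,x) ∨ S(z,x)))
The prefix is ∃w ∃v ∃y ∃z ∃x: 0 universal, 5 existential.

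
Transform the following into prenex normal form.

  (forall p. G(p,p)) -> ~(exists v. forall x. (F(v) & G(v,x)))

Eliminate → and ↔ using ¬ and ∨.
  ~(forall p. G(p,p)) | ~(exists v. forall x. (F(v) & G(v,x)))
Move each ¬ inward, flipping quantifiers it crosses:
  (exists p. ~G(p,p)) | (forall v. exists x. (~F(v) | ~G(v,x)))
All bound variables are already distinct, so no renaming is needed.
Pull the quantifiers to the front (each side's bound variable is not free in the other side):
  exists p. forall v. exists x. (~G(p,p) | ~F(v) | ~G(v,x))

exists p. forall v. exists x. (~G(p,p) | ~F(v) | ~G(v,x))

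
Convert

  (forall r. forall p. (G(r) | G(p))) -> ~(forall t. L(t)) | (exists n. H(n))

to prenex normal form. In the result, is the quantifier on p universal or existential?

existential

Eliminate → and ↔ using ¬ and ∨.
  ~(forall r. forall p. (G(r) | G(p))) | ~(forall t. L(t)) | (exists n. H(n))
Push ¬ through the quantifiers and connectives to reach negation normal form:
  (exists r. exists p. (~G(r) & ~G(p))) | (exists t. ~L(t)) | (exists n. H(n))
All bound variables are already distinct, so no renaming is needed.
Pull the quantifiers to the front (each side's bound variable is not free in the other side):
  exists r. exists p. exists t. exists n. (~G(r) & ~G(p) | ~L(t) | H(n))
The quantifier forall p sits under an odd number of negations (counting the antecedent side of each →), so it flips to exists p.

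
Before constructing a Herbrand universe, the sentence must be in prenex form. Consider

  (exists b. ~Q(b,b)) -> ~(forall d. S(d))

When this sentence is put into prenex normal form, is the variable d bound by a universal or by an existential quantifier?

First replace A → B with ¬A ∨ B.
  ~(exists b. ~Q(b,b)) | ~(forall d. S(d))
Move each ¬ inward, flipping quantifiers it crosses:
  (forall b. Q(b,b)) | (exists d. ~S(d))
Pull the quantifiers to the front (each side's bound variable is not free in the other side):
  forall b. exists d. (Q(b,b) | ~S(d))
The quantifier forall d sits under an odd number of negations (counting the antecedent side of each →), so it flips to exists d.

existential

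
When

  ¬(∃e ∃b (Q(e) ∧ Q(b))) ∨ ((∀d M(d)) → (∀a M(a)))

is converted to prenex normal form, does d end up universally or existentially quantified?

Eliminate → and ↔ using ¬ and ∨.
  ¬(∃e ∃b (Q(e) ∧ Q(b))) ∨ ¬(∀d M(d)) ∨ (∀a M(a))
Push ¬ through the quantifiers and connectives to reach negation normal form:
  (∀e ∀b (¬Q(e) ∨ ¬Q(b))) ∨ (∃d ¬M(d)) ∨ (∀a M(a))
Finally move all quantifiers to the prefix:
  ∀e ∀b ∃d ∀a (¬Q(e) ∨ ¬Q(b) ∨ ¬M(d) ∨ M(a))
The quantifier ∀d sits under an odd number of negations (counting the antecedent side of each →), so it flips to ∃d.

existential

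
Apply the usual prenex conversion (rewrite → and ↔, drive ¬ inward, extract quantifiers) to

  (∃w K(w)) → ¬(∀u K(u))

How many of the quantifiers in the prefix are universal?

Rewrite implications/biconditionals: A → B as ¬A ∨ B.
  ¬(∃w K(w)) ∨ ¬(∀u K(u))
Move each ¬ inward, flipping quantifiers it crosses:
  (∀w ¬K(w)) ∨ (∃u ¬K(u))
All bound variables are already distinct, so no renaming is needed.
Extract every quantifier outward, since the variables are now distinct and don't occur free across branches:
  ∀w ∃u (¬K(w) ∨ ¬K(u))
The prefix is ∀w ∃u: 1 universal, 1 existential.

1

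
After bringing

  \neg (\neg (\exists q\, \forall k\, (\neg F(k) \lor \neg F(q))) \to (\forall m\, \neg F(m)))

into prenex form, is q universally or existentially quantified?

Rewrite implications/biconditionals: A → B as ¬A ∨ B.
  \neg (\neg \neg (\exists q\, \forall k\, (\neg F(k) \lor \neg F(q))) \lor (\forall m\, \neg F(m)))
Push ¬ through the quantifiers and connectives to reach negation normal form:
  (\forall q\, \exists k\, (F(k) \land F(q))) \land (\exists m\, F(m))
All bound variables are already distinct, so no renaming is needed.
Pull the quantifiers to the front (each side's bound variable is not free in the other side):
  \forall q\, \exists k\, \exists m\, (F(k) \land F(q) \land F(m))
The quantifier \exists q sits under an odd number of negations (counting the antecedent side of each →), so it flips to \forall q.

universal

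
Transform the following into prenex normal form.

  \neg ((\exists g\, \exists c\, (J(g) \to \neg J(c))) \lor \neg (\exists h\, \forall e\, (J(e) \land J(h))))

\forall g\, \forall c\, \exists h\, \forall e\, (J(g) \land J(c) \land J(e) \land J(h))

First replace A → B with ¬A ∨ B.
  \neg ((\exists g\, \exists c\, (\neg J(g) \lor \neg J(c))) \lor \neg (\exists h\, \forall e\, (J(e) \land J(h))))
Drive negations inward (¬∀x A ≡ ∃x ¬A, ¬∃x A ≡ ∀x ¬A, De Morgan for ∧/∨):
  (\forall g\, \forall c\, (J(g) \land J(c))) \land (\exists h\, \forall e\, (J(e) \land J(h)))
All bound variables are already distinct, so no renaming is needed.
Pull the quantifiers to the front (each side's bound variable is not free in the other side):
  \forall g\, \forall c\, \exists h\, \forall e\, (J(g) \land J(c) \land J(e) \land J(h))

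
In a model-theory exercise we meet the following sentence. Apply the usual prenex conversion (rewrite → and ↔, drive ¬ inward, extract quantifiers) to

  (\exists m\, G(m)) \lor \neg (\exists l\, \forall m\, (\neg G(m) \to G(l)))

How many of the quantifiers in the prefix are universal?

1

First replace A → B with ¬A ∨ B.
  (\exists m\, G(m)) \lor \neg (\exists l\, \forall m\, (\neg \neg G(m) \lor G(l)))
Drive negations inward (¬∀x A ≡ ∃x ¬A, ¬∃x A ≡ ∀x ¬A, De Morgan for ∧/∨):
  (\exists m\, G(m)) \lor (\forall l\, \exists m\, (\neg G(m) \land \neg G(l)))
Standardize variables apart so no two quantifiers bind the same name: m↦w.
  (\exists m\, G(m)) \lor (\forall l\, \exists w\, (\neg G(w) \land \neg G(l)))
Extract every quantifier outward, since the variables are now distinct and don't occur free across branches:
  \exists m\, \forall l\, \exists w\, (G(m) \lor \neg G(w) \land \neg G(l))
The prefix is \exists m \forall l \exists w: 1 universal, 2 existential.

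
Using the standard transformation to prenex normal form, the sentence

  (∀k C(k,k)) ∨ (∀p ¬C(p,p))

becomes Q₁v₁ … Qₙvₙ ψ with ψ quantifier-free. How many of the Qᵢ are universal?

Pull the quantifiers to the front (each side's bound variable is not free in the other side):
  ∀k ∀p (C(k,k) ∨ ¬C(p,p))
The prefix is ∀k ∀p: 2 universal, 0 existential.

2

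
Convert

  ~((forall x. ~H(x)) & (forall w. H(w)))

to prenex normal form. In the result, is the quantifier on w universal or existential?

existential

Push ¬ through the quantifiers and connectives to reach negation normal form:
  (exists x. H(x)) | (exists w. ~H(w))
All bound variables are already distinct, so no renaming is needed.
Pull the quantifiers to the front (each side's bound variable is not free in the other side):
  exists x. exists w. (H(x) | ~H(w))
The quantifier forall w sits under an odd number of negations, so it flips to exists w.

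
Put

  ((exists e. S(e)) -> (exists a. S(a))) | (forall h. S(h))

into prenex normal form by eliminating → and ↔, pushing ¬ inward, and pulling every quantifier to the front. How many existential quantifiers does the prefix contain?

First replace A → B with ¬A ∨ B.
  ~(exists e. S(e)) | (exists a. S(a)) | (forall h. S(h))
Push ¬ through the quantifiers and connectives to reach negation normal form:
  (forall e. ~S(e)) | (exists a. S(a)) | (forall h. S(h))
All bound variables are already distinct, so no renaming is needed.
Extract every quantifier outward, since the variables are now distinct and don't occur free across branches:
  forall e. exists a. forall h. (~S(e) | S(a) | S(h))
The prefix is forall e exists a forall h: 2 universal, 1 existential.

1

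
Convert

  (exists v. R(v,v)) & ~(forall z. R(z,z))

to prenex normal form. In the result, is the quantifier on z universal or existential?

Push ¬ through the quantifiers and connectives to reach negation normal form:
  (exists v. R(v,v)) & (exists z. ~R(z,z))
Pull the quantifiers to the front (each side's bound variable is not free in the other side):
  exists v. exists z. (R(v,v) & ~R(z,z))
The quantifier forall z sits under an odd number of negations, so it flips to exists z.

existential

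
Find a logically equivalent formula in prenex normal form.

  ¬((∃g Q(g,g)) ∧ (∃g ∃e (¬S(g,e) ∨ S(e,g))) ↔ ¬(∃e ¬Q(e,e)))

First replace A → B with ¬A ∨ B; A ↔ B as (¬A ∨ B) ∧ (¬B ∨ A).
  ¬((¬((∃g Q(g,g)) ∧ (∃g ∃e (¬S(g,e) ∨ S(e,g)))) ∨ ¬(∃e ¬Q(e,e))) ∧ (¬¬(∃e ¬Q(e,e)) ∨ (∃g Q(g,g)) ∧ (∃g ∃e (¬S(g,e) ∨ S(e,g)))))
Push ¬ through the quantifiers and connectives to reach negation normal form:
  (∃g Q(g,g)) ∧ (∃g ∃e (¬S(g,e) ∨ S(e,g))) ∧ (∃e ¬Q(e,e)) ∨ (∀e Q(e,e)) ∧ ((∀g ¬Q(g,g)) ∨ (∀g ∀e (S(g,e) ∧ ¬S(e,g))))
Give each quantifier a distinct variable: g↦x, e↦t, e↦s, g↦q, g↦b, e↦w1.
  (∃g Q(g,g)) ∧ (∃x ∃e (¬S(x,e) ∨ S(e,x))) ∧ (∃t ¬Q(t,t)) ∨ (∀s Q(s,s)) ∧ ((∀q ¬Q(q,q)) ∨ (∀b ∀w1 (S(b,w1) ∧ ¬S(w1,b))))
Extract every quantifier outward, since the variables are now distinct and don't occur free across branches:
  ∃g ∃x ∃e ∃t ∀s ∀q ∀b ∀w1 (Q(g,g) ∧ (¬S(x,e) ∨ S(e,x)) ∧ ¬Q(t,t) ∨ Q(s,s) ∧ (¬Q(q,q) ∨ S(b,w1) ∧ ¬S(w1,b)))

∃g ∃x ∃e ∃t ∀s ∀q ∀b ∀w1 (Q(g,g) ∧ (¬S(x,e) ∨ S(e,x)) ∧ ¬Q(t,t) ∨ Q(s,s) ∧ (¬Q(q,q) ∨ S(b,w1) ∧ ¬S(w1,b)))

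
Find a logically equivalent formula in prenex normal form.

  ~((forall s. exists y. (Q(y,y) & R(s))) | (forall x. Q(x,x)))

exists s. forall y. exists x. ((~Q(y,y) | ~R(s)) & ~Q(x,x))

Move each ¬ inward, flipping quantifiers it crosses:
  (exists s. forall y. (~Q(y,y) | ~R(s))) & (exists x. ~Q(x,x))
All bound variables are already distinct, so no renaming is needed.
Finally move all quantifiers to the prefix:
  exists s. forall y. exists x. ((~Q(y,y) | ~R(s)) & ~Q(x,x))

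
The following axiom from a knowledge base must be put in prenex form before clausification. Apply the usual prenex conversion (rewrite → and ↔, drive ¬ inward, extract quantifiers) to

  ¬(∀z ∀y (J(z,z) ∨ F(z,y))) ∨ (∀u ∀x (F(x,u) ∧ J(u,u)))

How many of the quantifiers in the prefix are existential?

Move each ¬ inward, flipping quantifiers it crosses:
  (∃z ∃y (¬J(z,z) ∧ ¬F(z,y))) ∨ (∀u ∀x (F(x,u) ∧ J(u,u)))
All bound variables are already distinct, so no renaming is needed.
Extract every quantifier outward, since the variables are now distinct and don't occur free across branches:
  ∃z ∃y ∀u ∀x (¬J(z,z) ∧ ¬F(z,y) ∨ F(x,u) ∧ J(u,u))
The prefix is ∃z ∃y ∀u ∀x: 2 universal, 2 existential.

2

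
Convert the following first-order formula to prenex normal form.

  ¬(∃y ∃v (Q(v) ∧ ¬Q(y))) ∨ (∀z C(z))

Move each ¬ inward, flipping quantifiers it crosses:
  (∀y ∀v (¬Q(v) ∨ Q(y))) ∨ (∀z C(z))
All bound variables are already distinct, so no renaming is needed.
Extract every quantifier outward, since the variables are now distinct and don't occur free across branches:
  ∀y ∀v ∀z (¬Q(v) ∨ Q(y) ∨ C(z))

∀y ∀v ∀z (¬Q(v) ∨ Q(y) ∨ C(z))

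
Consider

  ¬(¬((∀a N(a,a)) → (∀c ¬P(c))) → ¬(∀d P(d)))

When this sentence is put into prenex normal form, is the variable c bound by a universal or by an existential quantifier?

Eliminate → and ↔ using ¬ and ∨.
  ¬(¬¬(¬(∀a N(a,a)) ∨ (∀c ¬P(c))) ∨ ¬(∀d P(d)))
Push ¬ through the quantifiers and connectives to reach negation normal form:
  (∀a N(a,a)) ∧ (∃c P(c)) ∧ (∀d P(d))
All bound variables are already distinct, so no renaming is needed.
Finally move all quantifiers to the prefix:
  ∀a ∃c ∀d (N(a,a) ∧ P(c) ∧ P(d))
The quantifier ∀c sits under an odd number of negations (counting the antecedent side of each →), so it flips to ∃c.

existential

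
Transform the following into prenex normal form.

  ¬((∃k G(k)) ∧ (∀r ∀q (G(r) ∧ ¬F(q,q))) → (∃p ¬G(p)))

Rewrite implications/biconditionals: A → B as ¬A ∨ B.
  ¬(¬((∃k G(k)) ∧ (∀r ∀q (G(r) ∧ ¬F(q,q)))) ∨ (∃p ¬G(p)))
Push ¬ through the quantifiers and connectives to reach negation normal form:
  (∃k G(k)) ∧ (∀r ∀q (G(r) ∧ ¬F(q,q))) ∧ (∀p G(p))
All bound variables are already distinct, so no renaming is needed.
Finally move all quantifiers to the prefix:
  ∃k ∀r ∀q ∀p (G(k) ∧ G(r) ∧ ¬F(q,q) ∧ G(p))

∃k ∀r ∀q ∀p (G(k) ∧ G(r) ∧ ¬F(q,q) ∧ G(p))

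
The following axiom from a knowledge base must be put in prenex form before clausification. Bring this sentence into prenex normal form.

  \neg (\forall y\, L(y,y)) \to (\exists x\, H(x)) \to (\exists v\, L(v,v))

First replace A → B with ¬A ∨ B.
  \neg \neg (\forall y\, L(y,y)) \lor \neg (\exists x\, H(x)) \lor (\exists v\, L(v,v))
Drive negations inward (¬∀x A ≡ ∃x ¬A, ¬∃x A ≡ ∀x ¬A, De Morgan for ∧/∨):
  (\forall y\, L(y,y)) \lor (\forall x\, \neg H(x)) \lor (\exists v\, L(v,v))
All bound variables are already distinct, so no renaming is needed.
Finally move all quantifiers to the prefix:
  \forall y\, \forall x\, \exists v\, (L(y,y) \lor \neg H(x) \lor L(v,v))

\forall y\, \forall x\, \exists v\, (L(y,y) \lor \neg H(x) \lor L(v,v))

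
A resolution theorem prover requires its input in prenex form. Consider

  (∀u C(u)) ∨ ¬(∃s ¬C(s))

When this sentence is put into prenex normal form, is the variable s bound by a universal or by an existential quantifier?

universal

Drive negations inward (¬∀x A ≡ ∃x ¬A, ¬∃x A ≡ ∀x ¬A, De Morgan for ∧/∨):
  (∀u C(u)) ∨ (∀s C(s))
All bound variables are already distinct, so no renaming is needed.
Pull the quantifiers to the front (each side's bound variable is not free in the other side):
  ∀u ∀s (C(u) ∨ C(s))
The quantifier ∃s sits under an odd number of negations, so it flips to ∀s.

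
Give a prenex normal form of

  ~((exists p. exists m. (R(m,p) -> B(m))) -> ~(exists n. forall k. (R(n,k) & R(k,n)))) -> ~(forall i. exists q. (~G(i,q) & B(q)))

Rewrite implications/biconditionals: A → B as ¬A ∨ B.
  ~~(~(exists p. exists m. (~R(m,p) | B(m))) | ~(exists n. forall k. (R(n,k) & R(k,n)))) | ~(forall i. exists q. (~G(i,q) & B(q)))
Push ¬ through the quantifiers and connectives to reach negation normal form:
  (forall p. forall m. (R(m,p) & ~B(m))) | (forall n. exists k. (~R(n,k) | ~R(k,n))) | (exists i. forall q. (G(i,q) | ~B(q)))
All bound variables are already distinct, so no renaming is needed.
Extract every quantifier outward, since the variables are now distinct and don't occur free across branches:
  forall p. forall m. forall n. exists k. exists i. forall q. (R(m,p) & ~B(m) | ~R(n,k) | ~R(k,n) | G(i,q) | ~B(q))

forall p. forall m. forall n. exists k. exists i. forall q. (R(m,p) & ~B(m) | ~R(n,k) | ~R(k,n) | G(i,q) | ~B(q))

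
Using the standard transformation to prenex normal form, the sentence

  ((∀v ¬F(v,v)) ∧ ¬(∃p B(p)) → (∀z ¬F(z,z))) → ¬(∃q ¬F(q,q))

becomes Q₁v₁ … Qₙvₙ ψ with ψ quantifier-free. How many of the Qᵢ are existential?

Rewrite implications/biconditionals: A → B as ¬A ∨ B.
  ¬(¬((∀v ¬F(v,v)) ∧ ¬(∃p B(p))) ∨ (∀z ¬F(z,z))) ∨ ¬(∃q ¬F(q,q))
Drive negations inward (¬∀x A ≡ ∃x ¬A, ¬∃x A ≡ ∀x ¬A, De Morgan for ∧/∨):
  (∀v ¬F(v,v)) ∧ (∀p ¬B(p)) ∧ (∃z F(z,z)) ∨ (∀q F(q,q))
Pull the quantifiers to the front (each side's bound variable is not free in the other side):
  ∀v ∀p ∃z ∀q (¬F(v,v) ∧ ¬B(p) ∧ F(z,z) ∨ F(q,q))
The prefix is ∀v ∀p ∃z ∀q: 3 universal, 1 existential.

1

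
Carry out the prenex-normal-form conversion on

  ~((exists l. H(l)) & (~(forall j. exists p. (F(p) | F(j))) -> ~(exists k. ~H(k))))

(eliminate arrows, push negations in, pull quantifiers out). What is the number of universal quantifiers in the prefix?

First replace A → B with ¬A ∨ B.
  ~((exists l. H(l)) & (~~(forall j. exists p. (F(p) | F(j))) | ~(exists k. ~H(k))))
Push ¬ through the quantifiers and connectives to reach negation normal form:
  (forall l. ~H(l)) | (exists j. forall p. (~F(p) & ~F(j))) & (exists k. ~H(k))
Pull the quantifiers to the front (each side's bound variable is not free in the other side):
  forall l. exists j. forall p. exists k. (~H(l) | ~F(p) & ~F(j) & ~H(k))
The prefix is forall l exists j forall p exists k: 2 universal, 2 existential.

2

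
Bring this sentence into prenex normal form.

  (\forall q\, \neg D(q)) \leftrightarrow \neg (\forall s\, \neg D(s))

Rewrite implications/biconditionals: A → B as ¬A ∨ B; A ↔ B as (¬A ∨ B) ∧ (¬B ∨ A).
  (\neg (\forall q\, \neg D(q)) \lor \neg (\forall s\, \neg D(s))) \land (\neg \neg (\forall s\, \neg D(s)) \lor (\forall q\, \neg D(q)))
Drive negations inward (¬∀x A ≡ ∃x ¬A, ¬∃x A ≡ ∀x ¬A, De Morgan for ∧/∨):
  ((\exists q\, D(q)) \lor (\exists s\, D(s))) \land ((\forall s\, \neg D(s)) \lor (\forall q\, \neg D(q)))
Rename bound variables to avoid capture: s↦w1, q↦v.
  ((\exists q\, D(q)) \lor (\exists s\, D(s))) \land ((\forall w1\, \neg D(w1)) \lor (\forall v\, \neg D(v)))
Finally move all quantifiers to the prefix:
  \exists q\, \exists s\, \forall w1\, \forall v\, ((D(q) \lor D(s)) \land (\neg D(w1) \lor \neg D(v)))

\exists q\, \exists s\, \forall w1\, \forall v\, ((D(q) \lor D(s)) \land (\neg D(w1) \lor \neg D(v)))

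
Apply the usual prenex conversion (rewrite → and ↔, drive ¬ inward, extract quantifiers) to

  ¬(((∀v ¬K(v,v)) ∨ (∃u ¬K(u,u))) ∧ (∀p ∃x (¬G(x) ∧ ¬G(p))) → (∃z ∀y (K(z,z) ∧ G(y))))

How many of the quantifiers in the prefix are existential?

First replace A → B with ¬A ∨ B.
  ¬(¬(((∀v ¬K(v,v)) ∨ (∃u ¬K(u,u))) ∧ (∀p ∃x (¬G(x) ∧ ¬G(p)))) ∨ (∃z ∀y (K(z,z) ∧ G(y))))
Drive negations inward (¬∀x A ≡ ∃x ¬A, ¬∃x A ≡ ∀x ¬A, De Morgan for ∧/∨):
  ((∀v ¬K(v,v)) ∨ (∃u ¬K(u,u))) ∧ (∀p ∃x (¬G(x) ∧ ¬G(p))) ∧ (∀z ∃y (¬K(z,z) ∨ ¬G(y)))
Pull the quantifiers to the front (each side's bound variable is not free in the other side):
  ∀v ∃u ∀p ∃x ∀z ∃y ((¬K(v,v) ∨ ¬K(u,u)) ∧ ¬G(x) ∧ ¬G(p) ∧ (¬K(z,z) ∨ ¬G(y)))
The prefix is ∀v ∃u ∀p ∃x ∀z ∃y: 3 universal, 3 existential.

3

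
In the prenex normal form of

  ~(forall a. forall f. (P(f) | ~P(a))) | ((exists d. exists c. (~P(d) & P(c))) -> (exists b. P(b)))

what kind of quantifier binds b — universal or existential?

First replace A → B with ¬A ∨ B.
  ~(forall a. forall f. (P(f) | ~P(a))) | ~(exists d. exists c. (~P(d) & P(c))) | (exists b. P(b))
Drive negations inward (¬∀x A ≡ ∃x ¬A, ¬∃x A ≡ ∀x ¬A, De Morgan for ∧/∨):
  (exists a. exists f. (~P(f) & P(a))) | (forall d. forall c. (P(d) | ~P(c))) | (exists b. P(b))
Finally move all quantifiers to the prefix:
  exists a. exists f. forall d. forall c. exists b. (~P(f) & P(a) | P(d) | ~P(c) | P(b))
The quantifier exists b sits under an even number of negations (counting the antecedent side of each →), so it remains existential.

existential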